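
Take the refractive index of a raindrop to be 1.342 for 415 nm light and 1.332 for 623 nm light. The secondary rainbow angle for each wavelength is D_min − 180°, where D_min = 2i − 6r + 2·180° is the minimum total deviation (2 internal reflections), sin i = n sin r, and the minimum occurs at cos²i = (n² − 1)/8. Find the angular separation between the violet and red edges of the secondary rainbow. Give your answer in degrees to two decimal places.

2.59°

At 415 nm (n = 1.342): cos²i = 0.10012 → i = 71.554°, r = 44.981°, D_min = 233.222°, rainbow angle = 53.222°.
At 623 nm (n = 1.332): cos²i = 0.09678 → i = 71.875°, r = 45.520°, D_min = 230.628°, rainbow angle = 50.628°.
Angular width = |53.222° − 50.628°| = 2.594°.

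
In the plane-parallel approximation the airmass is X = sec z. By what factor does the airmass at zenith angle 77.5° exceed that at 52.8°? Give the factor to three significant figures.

2.79

X(77.5°)/X(52.8°) = sec 77.5° / sec 52.8° = cos 52.8° / cos 77.5° = 0.6046/0.2164 = 2.7934.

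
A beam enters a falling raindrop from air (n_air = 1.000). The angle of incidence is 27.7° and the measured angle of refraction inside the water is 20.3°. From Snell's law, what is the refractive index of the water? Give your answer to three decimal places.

n = sin θ_i / sin θ_r = sin 27.7° / sin 20.3° = 0.4648 / 0.3469 = 1.3399.

1.340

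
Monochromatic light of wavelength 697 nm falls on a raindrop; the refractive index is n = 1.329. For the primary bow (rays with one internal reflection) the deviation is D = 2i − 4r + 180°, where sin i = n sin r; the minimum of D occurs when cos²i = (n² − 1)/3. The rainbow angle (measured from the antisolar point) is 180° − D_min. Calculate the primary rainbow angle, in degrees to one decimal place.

cos²i = (1.76624 − 1)/3 = 0.25541; i = arccos(0.50538) = 59.643°.
sin r = sin 59.643°/1.329 = 0.64928; r = 40.487°.
D_min = 2·59.643° − 4·40.487° + 180° = 137.337°.
Rainbow angle = 180° − D_min = 42.663°.

42.7°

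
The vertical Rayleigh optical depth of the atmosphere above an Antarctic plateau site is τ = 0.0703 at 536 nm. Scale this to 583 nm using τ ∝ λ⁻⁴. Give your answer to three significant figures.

τ(583 nm) = τ(536 nm) × (536/583)⁴ = 0.0703 × (0.9194)⁴ = 0.0703 × 0.7145 = 0.0502.

0.0502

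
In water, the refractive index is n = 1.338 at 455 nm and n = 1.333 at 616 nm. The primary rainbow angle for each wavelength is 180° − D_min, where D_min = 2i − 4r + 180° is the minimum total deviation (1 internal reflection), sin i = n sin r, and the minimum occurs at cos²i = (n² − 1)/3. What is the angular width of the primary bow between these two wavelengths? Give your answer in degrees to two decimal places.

At 455 nm (n = 1.338): cos²i = 0.26341 → i = 59.120°, r = 39.899°, D_min = 138.643°, rainbow angle = 41.357°.
At 616 nm (n = 1.333): cos²i = 0.25896 → i = 59.410°, r = 40.225°, D_min = 137.922°, rainbow angle = 42.078°.
Angular width = |41.357° − 42.078°| = 0.722°.

0.72°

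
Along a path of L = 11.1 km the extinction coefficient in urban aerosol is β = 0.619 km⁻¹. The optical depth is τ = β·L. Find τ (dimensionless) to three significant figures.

τ = β·L = 0.619 × 11.1 = 6.8709.

6.87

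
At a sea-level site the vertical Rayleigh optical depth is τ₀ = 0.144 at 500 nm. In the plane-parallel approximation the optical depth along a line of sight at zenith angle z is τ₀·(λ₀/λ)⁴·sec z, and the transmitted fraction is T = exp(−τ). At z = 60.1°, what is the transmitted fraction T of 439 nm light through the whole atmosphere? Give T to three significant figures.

0.615

sec 60.1° = 2.0061.
τ = 0.144 × (500/439)⁴ × 2.0061 = 0.144 × 1.6828 × 2.0061 = 0.4861.
T = exp(−0.4861) = 0.6150.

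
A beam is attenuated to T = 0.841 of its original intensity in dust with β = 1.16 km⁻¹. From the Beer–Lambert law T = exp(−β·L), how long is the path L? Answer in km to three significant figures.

0.149 km

Beer–Lambert: T = exp(−βL) ⇒ L = −ln(T)/β = −ln(0.841)/1.16 = 0.1732/1.16 = 0.1493 km.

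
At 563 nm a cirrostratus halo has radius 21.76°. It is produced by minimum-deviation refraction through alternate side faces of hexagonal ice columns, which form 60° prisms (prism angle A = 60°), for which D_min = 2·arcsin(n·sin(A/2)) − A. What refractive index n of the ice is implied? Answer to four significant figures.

1.309

Rearranging: n = sin((D_min + A)/2) / sin(A/2).
(D_min + A)/2 = (21.76° + 60°)/2 = 40.880°.
n = sin 40.880° / sin 30° = 0.6545 / 0.5000 = 1.3090.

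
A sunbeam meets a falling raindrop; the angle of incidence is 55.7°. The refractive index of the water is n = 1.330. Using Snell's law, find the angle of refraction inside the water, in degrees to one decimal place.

Snell: sin θ_r = sin θ_i / n = sin 55.7° / 1.330 = 0.8261 / 1.330 = 0.6211.
θ_r = arcsin(0.6211) = 38.40°.

38.4°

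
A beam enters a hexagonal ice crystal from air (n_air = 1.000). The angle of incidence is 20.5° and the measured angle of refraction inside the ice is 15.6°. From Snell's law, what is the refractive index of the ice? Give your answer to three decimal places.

n = sin θ_i / sin θ_r = sin 20.5° / sin 15.6° = 0.3502 / 0.2689 = 1.3023.

1.302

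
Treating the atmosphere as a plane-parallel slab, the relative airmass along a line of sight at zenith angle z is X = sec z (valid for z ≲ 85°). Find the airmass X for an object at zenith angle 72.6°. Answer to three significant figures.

X = sec z = 1/cos 72.6° = 1/0.2990 = 3.3440.

3.34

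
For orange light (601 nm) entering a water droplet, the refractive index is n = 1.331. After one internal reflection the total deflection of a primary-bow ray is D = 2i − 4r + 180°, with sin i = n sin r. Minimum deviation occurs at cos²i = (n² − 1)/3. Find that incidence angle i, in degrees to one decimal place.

cos²i = (1.331² − 1)/3 = (1.77156 − 1)/3 = 0.25719.
cos i = 0.50714, so i = 59.527°.

59.5°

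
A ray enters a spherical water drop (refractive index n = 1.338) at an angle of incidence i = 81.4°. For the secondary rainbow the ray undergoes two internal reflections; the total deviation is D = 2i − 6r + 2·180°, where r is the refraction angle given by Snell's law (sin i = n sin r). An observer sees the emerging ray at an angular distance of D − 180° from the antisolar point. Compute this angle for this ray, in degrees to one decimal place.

sin r = sin 81.4° / 1.338 = 0.9888/1.338 = 0.7390; r = 47.64°.
D = 2·81.4° − 6·47.64° + 2·180° = 162.80° − 285.87° + 360° = 236.93°.
Angle from antisolar point = D − 180° = 56.93°.

56.9°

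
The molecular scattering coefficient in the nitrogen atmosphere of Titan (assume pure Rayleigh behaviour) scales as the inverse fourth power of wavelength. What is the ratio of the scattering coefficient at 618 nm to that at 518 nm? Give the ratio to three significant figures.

0.494

Rayleigh scattering ∝ λ⁻⁴, so the ratio of coefficients is the inverse fourth power of the wavelength ratio.
σ(618)/σ(518) = (518/618)⁴ = (0.8382)⁴ = 0.4936.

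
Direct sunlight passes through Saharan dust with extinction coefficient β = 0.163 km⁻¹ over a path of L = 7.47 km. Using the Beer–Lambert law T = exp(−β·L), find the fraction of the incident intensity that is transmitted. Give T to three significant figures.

0.296

τ = β·L = 0.163 × 7.47 = 1.2176.
T = exp(−1.2176) = 0.2959.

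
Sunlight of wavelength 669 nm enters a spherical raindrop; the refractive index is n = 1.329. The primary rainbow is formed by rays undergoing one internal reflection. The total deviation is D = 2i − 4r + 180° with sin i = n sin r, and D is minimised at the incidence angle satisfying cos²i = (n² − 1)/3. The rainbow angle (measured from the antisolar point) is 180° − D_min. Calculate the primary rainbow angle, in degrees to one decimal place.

cos²i = (1.76624 − 1)/3 = 0.25541; i = arccos(0.50538) = 59.643°.
sin r = sin 59.643°/1.329 = 0.64928; r = 40.487°.
D_min = 2·59.643° − 4·40.487° + 180° = 137.337°.
Rainbow angle = 180° − D_min = 42.663°.

42.7°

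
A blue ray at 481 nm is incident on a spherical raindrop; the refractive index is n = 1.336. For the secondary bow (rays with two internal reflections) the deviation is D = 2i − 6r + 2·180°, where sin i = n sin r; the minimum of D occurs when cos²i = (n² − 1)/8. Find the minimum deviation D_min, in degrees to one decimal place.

231.7°

cos²i = (1.78490 − 1)/8 = 0.09811; i = arccos(0.31323) = 71.746°.
sin r = sin 71.746°/1.336 = 0.71084; r = 45.303°.
D_min = 2·71.746° − 6·45.303° + 360° = 231.674°.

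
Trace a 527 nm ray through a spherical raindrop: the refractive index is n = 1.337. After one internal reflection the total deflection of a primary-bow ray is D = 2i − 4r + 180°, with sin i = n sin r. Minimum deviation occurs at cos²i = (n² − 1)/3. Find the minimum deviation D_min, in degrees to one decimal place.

cos²i = (1.78757 − 1)/3 = 0.26252; i = arccos(0.51237) = 59.178°.
sin r = sin 59.178°/1.337 = 0.64231; r = 39.964°.
D_min = 2·59.178° − 4·39.964° + 180° = 138.500°.

138.5°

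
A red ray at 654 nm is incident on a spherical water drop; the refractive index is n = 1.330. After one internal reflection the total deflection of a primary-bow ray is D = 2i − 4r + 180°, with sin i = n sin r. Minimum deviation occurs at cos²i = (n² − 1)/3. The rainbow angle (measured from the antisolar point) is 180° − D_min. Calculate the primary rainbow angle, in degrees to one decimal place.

cos²i = (1.76890 − 1)/3 = 0.25630; i = arccos(0.50626) = 59.585°.
sin r = sin 59.585°/1.330 = 0.64841; r = 40.422°.
D_min = 2·59.585° − 4·40.422° + 180° = 137.484°.
Rainbow angle = 180° − D_min = 42.516°.

42.5°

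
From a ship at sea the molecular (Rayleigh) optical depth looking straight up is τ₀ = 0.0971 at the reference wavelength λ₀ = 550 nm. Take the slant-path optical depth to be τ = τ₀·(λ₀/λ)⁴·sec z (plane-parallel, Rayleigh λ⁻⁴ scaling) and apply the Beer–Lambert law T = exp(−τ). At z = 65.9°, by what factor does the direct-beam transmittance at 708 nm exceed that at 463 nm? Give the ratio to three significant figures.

Airmass: sec 65.9° = 2.4490.
τ(708 nm) = 0.0971 × (550/708)⁴ × 2.4490 = 0.0971 × 0.3642 × 2.4490 = 0.0866.
τ(463 nm) = 0.0971 × (550/463)⁴ × 2.4490 = 0.0971 × 1.9913 × 2.4490 = 0.4735.
T(708)/T(463) = exp(τ_B − τ_A) = exp(0.3869) = 1.4724.

1.47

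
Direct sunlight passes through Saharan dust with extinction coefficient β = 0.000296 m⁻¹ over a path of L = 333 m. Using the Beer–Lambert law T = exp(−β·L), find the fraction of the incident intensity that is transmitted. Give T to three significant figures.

0.906

τ = β·L = 0.000296 × 333 = 0.0986.
T = exp(−0.0986) = 0.9061.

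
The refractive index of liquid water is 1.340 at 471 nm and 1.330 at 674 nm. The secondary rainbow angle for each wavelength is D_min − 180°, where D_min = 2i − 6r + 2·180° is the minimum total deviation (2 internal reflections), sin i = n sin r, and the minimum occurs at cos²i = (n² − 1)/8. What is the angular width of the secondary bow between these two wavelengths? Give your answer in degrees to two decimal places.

2.61°

At 471 nm (n = 1.340): cos²i = 0.09945 → i = 71.618°, r = 45.088°, D_min = 232.709°, rainbow angle = 52.709°.
At 674 nm (n = 1.330): cos²i = 0.09611 → i = 71.940°, r = 45.630°, D_min = 230.101°, rainbow angle = 50.101°.
Angular width = |52.709° − 50.101°| = 2.608°.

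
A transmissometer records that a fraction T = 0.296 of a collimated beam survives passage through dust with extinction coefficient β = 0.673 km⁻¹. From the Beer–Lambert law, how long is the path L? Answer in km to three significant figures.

Beer–Lambert: T = exp(−βL) ⇒ L = −ln(T)/β = −ln(0.296)/0.673 = 1.2174/0.673 = 1.809 km.

1.81 km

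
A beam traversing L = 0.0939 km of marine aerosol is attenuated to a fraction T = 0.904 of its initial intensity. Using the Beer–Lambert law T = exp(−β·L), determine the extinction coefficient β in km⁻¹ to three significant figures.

1.07 km⁻¹

Beer–Lambert: T = exp(−βL) ⇒ β = −ln(T)/L = −ln(0.904)/0.0939 = 0.1009/0.0939 = 1.075 km⁻¹.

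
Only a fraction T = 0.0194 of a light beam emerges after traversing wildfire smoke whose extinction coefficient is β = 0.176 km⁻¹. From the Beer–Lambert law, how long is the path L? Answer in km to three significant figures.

Beer–Lambert: T = exp(−βL) ⇒ L = −ln(T)/β = −ln(0.0194)/0.176 = 3.9425/0.176 = 22.4 km.

22.4 km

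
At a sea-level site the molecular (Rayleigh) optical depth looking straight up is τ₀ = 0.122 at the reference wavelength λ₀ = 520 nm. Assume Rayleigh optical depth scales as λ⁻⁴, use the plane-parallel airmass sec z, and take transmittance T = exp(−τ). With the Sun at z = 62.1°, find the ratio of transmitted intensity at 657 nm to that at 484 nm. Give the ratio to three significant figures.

1.28

Airmass: sec 62.1° = 2.1371.
τ(657 nm) = 0.122 × (520/657)⁴ × 2.1371 = 0.122 × 0.3924 × 2.1371 = 0.1023.
τ(484 nm) = 0.122 × (520/484)⁴ × 2.1371 = 0.122 × 1.3324 × 2.1371 = 0.3474.
T(657)/T(484) = exp(τ_B − τ_A) = exp(0.2451) = 1.2777.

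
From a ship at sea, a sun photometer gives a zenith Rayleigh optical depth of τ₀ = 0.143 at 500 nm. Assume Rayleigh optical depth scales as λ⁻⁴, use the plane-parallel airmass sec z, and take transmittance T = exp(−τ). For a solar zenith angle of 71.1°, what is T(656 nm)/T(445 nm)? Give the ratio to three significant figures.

1.74

Airmass: sec 71.1° = 3.0872.
τ(656 nm) = 0.143 × (500/656)⁴ × 3.0872 = 0.143 × 0.3375 × 3.0872 = 0.1490.
τ(445 nm) = 0.143 × (500/445)⁴ × 3.0872 = 0.143 × 1.5938 × 3.0872 = 0.7036.
T(656)/T(445) = exp(τ_B − τ_A) = exp(0.5546) = 1.7413.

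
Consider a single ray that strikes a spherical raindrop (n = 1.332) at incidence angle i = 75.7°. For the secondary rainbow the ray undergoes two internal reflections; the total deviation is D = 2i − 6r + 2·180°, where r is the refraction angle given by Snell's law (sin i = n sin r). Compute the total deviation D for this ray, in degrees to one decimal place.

sin r = sin 75.7° / 1.332 = 0.9690/1.332 = 0.7275; r = 46.68°.
D = 2·75.7° − 6·46.68° + 2·180° = 151.40° − 280.06° + 360° = 231.34°.

231.3°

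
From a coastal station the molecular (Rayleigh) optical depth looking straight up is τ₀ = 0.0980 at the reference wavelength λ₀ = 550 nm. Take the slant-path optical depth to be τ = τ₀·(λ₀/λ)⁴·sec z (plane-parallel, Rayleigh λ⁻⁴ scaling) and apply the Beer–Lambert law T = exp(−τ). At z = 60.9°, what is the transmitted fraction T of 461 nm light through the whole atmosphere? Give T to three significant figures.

0.665

sec 60.9° = 2.0562.
τ = 0.0980 × (550/461)⁴ × 2.0562 = 0.0980 × 2.0260 × 2.0562 = 0.4083.
T = exp(−0.4083) = 0.6648.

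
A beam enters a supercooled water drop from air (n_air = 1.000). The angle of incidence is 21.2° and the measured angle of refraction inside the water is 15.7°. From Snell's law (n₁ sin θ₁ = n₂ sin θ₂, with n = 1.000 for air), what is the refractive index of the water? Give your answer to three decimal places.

n = sin θ_i / sin θ_r = sin 21.2° / sin 15.7° = 0.3616 / 0.2706 = 1.3364.

1.336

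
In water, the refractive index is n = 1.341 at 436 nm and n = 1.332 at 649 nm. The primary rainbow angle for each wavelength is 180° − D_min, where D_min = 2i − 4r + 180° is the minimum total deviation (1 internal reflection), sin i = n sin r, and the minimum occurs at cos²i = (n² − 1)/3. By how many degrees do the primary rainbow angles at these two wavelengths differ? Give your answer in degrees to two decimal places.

1.29°

At 436 nm (n = 1.341): cos²i = 0.26609 → i = 58.946°, r = 39.705°, D_min = 139.071°, rainbow angle = 40.929°.
At 649 nm (n = 1.332): cos²i = 0.25807 → i = 59.469°, r = 40.290°, D_min = 137.776°, rainbow angle = 42.224°.
Angular width = |40.929° − 42.224°| = 1.295°.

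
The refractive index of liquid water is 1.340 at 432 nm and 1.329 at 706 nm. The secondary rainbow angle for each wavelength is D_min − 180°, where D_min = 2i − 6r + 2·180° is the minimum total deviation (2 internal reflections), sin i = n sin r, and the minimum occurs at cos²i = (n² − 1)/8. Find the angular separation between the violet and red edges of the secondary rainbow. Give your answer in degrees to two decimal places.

At 432 nm (n = 1.340): cos²i = 0.09945 → i = 71.618°, r = 45.088°, D_min = 232.709°, rainbow angle = 52.709°.
At 706 nm (n = 1.329): cos²i = 0.09578 → i = 71.972°, r = 45.685°, D_min = 229.837°, rainbow angle = 49.837°.
Angular width = |52.709° − 49.837°| = 2.872°.

2.87°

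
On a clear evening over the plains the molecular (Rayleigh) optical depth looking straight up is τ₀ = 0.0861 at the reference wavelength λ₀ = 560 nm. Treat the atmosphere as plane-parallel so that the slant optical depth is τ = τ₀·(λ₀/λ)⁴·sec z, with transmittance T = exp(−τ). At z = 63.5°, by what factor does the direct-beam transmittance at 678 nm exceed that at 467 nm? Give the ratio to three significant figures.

Airmass: sec 63.5° = 2.2412.
τ(678 nm) = 0.0861 × (560/678)⁴ × 2.2412 = 0.0861 × 0.4654 × 2.2412 = 0.0898.
τ(467 nm) = 0.0861 × (560/467)⁴ × 2.2412 = 0.0861 × 2.0677 × 2.2412 = 0.3990.
T(678)/T(467) = exp(τ_B − τ_A) = exp(0.3092) = 1.3623.

1.36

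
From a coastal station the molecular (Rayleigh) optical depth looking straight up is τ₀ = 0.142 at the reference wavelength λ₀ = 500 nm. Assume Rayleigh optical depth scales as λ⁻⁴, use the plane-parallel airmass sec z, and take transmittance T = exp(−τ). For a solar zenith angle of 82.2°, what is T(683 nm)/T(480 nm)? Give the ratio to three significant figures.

2.54

Airmass: sec 82.2° = 7.3684.
τ(683 nm) = 0.142 × (500/683)⁴ × 7.3684 = 0.142 × 0.2872 × 7.3684 = 0.3005.
τ(480 nm) = 0.142 × (500/480)⁴ × 7.3684 = 0.142 × 1.1774 × 7.3684 = 1.2319.
T(683)/T(480) = exp(τ_B − τ_A) = exp(0.9314) = 2.5380.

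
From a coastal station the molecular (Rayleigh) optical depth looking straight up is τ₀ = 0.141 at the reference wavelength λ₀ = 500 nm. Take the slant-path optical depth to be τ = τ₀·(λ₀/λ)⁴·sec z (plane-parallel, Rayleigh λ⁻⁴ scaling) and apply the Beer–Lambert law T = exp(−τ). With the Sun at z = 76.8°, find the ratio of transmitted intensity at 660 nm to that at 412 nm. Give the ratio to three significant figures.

Airmass: sec 76.8° = 4.3792.
τ(660 nm) = 0.141 × (500/660)⁴ × 4.3792 = 0.141 × 0.3294 × 4.3792 = 0.2034.
τ(412 nm) = 0.141 × (500/412)⁴ × 4.3792 = 0.141 × 2.1692 × 4.3792 = 1.3394.
T(660)/T(412) = exp(τ_B − τ_A) = exp(1.1360) = 3.1143.

3.11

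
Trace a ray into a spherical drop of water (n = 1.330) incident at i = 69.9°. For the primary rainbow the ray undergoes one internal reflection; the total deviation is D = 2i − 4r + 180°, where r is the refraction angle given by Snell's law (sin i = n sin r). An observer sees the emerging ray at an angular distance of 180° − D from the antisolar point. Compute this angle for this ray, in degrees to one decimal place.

sin r = sin 69.9° / 1.330 = 0.9391/1.330 = 0.7061; r = 44.92°.
D = 2·69.9° − 4·44.92° + 180° = 139.80° − 179.67° + 180° = 140.13°.
Angle from antisolar point = 180° − D = 39.87°.

39.9°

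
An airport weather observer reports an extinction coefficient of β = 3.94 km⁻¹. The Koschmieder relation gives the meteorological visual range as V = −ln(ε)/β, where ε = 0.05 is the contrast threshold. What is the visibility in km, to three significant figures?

V = −ln(0.05) / 3.94 = 2.996 / 3.94 = 0.7603 km.

0.760 km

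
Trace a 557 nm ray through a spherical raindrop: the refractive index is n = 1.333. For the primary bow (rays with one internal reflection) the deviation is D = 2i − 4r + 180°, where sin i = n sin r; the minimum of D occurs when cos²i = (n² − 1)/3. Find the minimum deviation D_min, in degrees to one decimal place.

cos²i = (1.77689 − 1)/3 = 0.25896; i = arccos(0.50888) = 59.410°.
sin r = sin 59.410°/1.333 = 0.64579; r = 40.225°.
D_min = 2·59.410° − 4·40.225° + 180° = 137.922°.

137.9°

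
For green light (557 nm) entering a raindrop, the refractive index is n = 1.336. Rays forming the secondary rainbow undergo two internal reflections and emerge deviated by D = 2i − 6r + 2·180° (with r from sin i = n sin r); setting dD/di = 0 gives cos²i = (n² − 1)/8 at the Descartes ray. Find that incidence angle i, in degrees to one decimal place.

cos²i = (1.336² − 1)/8 = (1.78490 − 1)/8 = 0.09811.
cos i = 0.31323, so i = 71.746°.

71.7°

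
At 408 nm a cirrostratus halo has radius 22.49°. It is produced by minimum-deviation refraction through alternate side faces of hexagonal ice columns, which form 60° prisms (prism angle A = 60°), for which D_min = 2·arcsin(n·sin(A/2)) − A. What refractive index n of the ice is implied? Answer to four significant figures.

1.319

Rearranging: n = sin((D_min + A)/2) / sin(A/2).
(D_min + A)/2 = (22.49° + 60°)/2 = 41.245°.
n = sin 41.245° / sin 30° = 0.6593 / 0.5000 = 1.3186.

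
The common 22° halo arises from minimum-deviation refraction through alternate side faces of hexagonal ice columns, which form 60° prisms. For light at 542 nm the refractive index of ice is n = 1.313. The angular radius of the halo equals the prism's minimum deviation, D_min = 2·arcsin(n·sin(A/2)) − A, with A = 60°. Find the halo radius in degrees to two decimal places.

n·sin(A/2) = 1.313 × sin 30° = 1.313 × 0.5000 = 0.6565.
D_min = 2·arcsin(0.6565) − 60° = 2 × 41.033° − 60° = 22.067°.

22.07°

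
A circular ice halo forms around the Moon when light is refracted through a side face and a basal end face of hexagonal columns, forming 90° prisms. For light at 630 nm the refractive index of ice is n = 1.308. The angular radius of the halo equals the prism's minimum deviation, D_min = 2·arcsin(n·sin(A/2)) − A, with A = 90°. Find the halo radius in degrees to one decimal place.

45.3°

n·sin(A/2) = 1.308 × sin 45° = 1.308 × 0.7071 = 0.9249.
D_min = 2·arcsin(0.9249) − 90° = 2 × 67.653° − 90° = 45.305°.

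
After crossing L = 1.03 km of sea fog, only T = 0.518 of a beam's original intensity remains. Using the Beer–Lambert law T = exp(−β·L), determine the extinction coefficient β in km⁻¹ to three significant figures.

0.639 km⁻¹

Beer–Lambert: T = exp(−βL) ⇒ β = −ln(T)/L = −ln(0.518)/1.03 = 0.6578/1.03 = 0.6386 km⁻¹.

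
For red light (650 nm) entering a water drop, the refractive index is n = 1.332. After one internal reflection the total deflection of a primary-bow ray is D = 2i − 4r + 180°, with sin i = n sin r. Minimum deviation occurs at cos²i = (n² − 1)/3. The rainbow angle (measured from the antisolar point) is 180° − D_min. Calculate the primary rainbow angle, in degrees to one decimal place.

cos²i = (1.77422 − 1)/3 = 0.25807; i = arccos(0.50801) = 59.469°.
sin r = sin 59.469°/1.332 = 0.64666; r = 40.290°.
D_min = 2·59.469° − 4·40.290° + 180° = 137.776°.
Rainbow angle = 180° − D_min = 42.224°.

42.2°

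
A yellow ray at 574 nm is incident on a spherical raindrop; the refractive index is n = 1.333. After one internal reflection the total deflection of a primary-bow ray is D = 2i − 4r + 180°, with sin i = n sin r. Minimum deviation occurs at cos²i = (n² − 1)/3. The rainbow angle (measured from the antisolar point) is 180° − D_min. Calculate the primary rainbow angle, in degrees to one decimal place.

cos²i = (1.77689 − 1)/3 = 0.25896; i = arccos(0.50888) = 59.410°.
sin r = sin 59.410°/1.333 = 0.64579; r = 40.225°.
D_min = 2·59.410° − 4·40.225° + 180° = 137.922°.
Rainbow angle = 180° − D_min = 42.078°.

42.1°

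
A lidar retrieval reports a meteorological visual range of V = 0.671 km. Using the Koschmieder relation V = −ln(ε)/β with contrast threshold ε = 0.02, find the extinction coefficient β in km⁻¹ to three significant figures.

5.83 km⁻¹

β = −ln(0.02) / V = 3.912 / 0.671 = 5.8301 km⁻¹.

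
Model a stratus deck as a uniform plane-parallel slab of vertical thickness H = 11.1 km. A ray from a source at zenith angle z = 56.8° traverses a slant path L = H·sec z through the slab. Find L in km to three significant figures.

20.3 km

sec z = 1/cos 56.8° = 1.8263.
L = 11.1 × 1.8263 = 20.272 km.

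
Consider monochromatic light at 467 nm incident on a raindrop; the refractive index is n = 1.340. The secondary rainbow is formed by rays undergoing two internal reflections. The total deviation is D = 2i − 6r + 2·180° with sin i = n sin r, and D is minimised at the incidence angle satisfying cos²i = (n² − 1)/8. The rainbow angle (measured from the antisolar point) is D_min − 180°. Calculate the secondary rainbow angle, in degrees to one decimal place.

52.7°

cos²i = (1.79560 − 1)/8 = 0.09945; i = arccos(0.31536) = 71.618°.
sin r = sin 71.618°/1.340 = 0.70819; r = 45.088°.
D_min = 2·71.618° − 6·45.088° + 360° = 232.709°.
Rainbow angle = D_min − 180° = 52.709°.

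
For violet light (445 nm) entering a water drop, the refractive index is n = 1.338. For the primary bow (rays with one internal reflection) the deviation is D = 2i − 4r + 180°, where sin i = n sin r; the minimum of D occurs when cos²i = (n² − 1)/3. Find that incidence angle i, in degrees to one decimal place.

59.1°

cos²i = (1.338² − 1)/3 = (1.79024 − 1)/3 = 0.26341.
cos i = 0.51324, so i = 59.120°.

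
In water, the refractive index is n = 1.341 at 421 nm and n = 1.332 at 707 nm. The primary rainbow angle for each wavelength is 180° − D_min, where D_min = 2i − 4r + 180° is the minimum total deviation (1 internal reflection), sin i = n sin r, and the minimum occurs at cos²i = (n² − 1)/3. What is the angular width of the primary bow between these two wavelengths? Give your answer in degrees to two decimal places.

1.29°

At 421 nm (n = 1.341): cos²i = 0.26609 → i = 58.946°, r = 39.705°, D_min = 139.071°, rainbow angle = 40.929°.
At 707 nm (n = 1.332): cos²i = 0.25807 → i = 59.469°, r = 40.290°, D_min = 137.776°, rainbow angle = 42.224°.
Angular width = |40.929° − 42.224°| = 1.295°.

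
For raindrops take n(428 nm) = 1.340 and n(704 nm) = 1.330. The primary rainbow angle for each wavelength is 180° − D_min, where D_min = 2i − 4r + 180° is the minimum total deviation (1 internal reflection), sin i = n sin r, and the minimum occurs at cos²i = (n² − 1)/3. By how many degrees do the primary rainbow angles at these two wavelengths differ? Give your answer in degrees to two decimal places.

At 428 nm (n = 1.340): cos²i = 0.26520 → i = 59.004°, r = 39.770°, D_min = 138.929°, rainbow angle = 41.071°.
At 704 nm (n = 1.330): cos²i = 0.25630 → i = 59.585°, r = 40.422°, D_min = 137.484°, rainbow angle = 42.516°.
Angular width = |41.071° − 42.516°| = 1.445°.

1.45°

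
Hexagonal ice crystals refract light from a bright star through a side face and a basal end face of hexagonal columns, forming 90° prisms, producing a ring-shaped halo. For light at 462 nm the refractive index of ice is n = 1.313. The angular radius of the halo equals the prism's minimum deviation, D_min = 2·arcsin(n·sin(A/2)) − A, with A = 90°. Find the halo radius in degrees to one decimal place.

n·sin(A/2) = 1.313 × sin 45° = 1.313 × 0.7071 = 0.9284.
D_min = 2·arcsin(0.9284) − 90° = 2 × 68.192° − 90° = 46.383°.

46.4°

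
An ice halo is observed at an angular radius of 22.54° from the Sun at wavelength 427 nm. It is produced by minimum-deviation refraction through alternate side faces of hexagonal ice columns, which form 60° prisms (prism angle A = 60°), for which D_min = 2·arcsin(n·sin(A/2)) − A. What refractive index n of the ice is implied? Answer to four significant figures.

Rearranging: n = sin((D_min + A)/2) / sin(A/2).
(D_min + A)/2 = (22.54° + 60°)/2 = 41.270°.
n = sin 41.270° / sin 30° = 0.6596 / 0.5000 = 1.3192.

1.319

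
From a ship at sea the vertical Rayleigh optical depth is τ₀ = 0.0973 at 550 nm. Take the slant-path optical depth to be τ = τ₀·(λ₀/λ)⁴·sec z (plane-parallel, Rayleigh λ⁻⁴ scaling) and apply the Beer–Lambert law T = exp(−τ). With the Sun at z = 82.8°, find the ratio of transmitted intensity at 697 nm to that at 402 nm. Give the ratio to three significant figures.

Airmass: sec 82.8° = 7.9787.
τ(697 nm) = 0.0973 × (550/697)⁴ × 7.9787 = 0.0973 × 0.3877 × 7.9787 = 0.3010.
τ(402 nm) = 0.0973 × (550/402)⁴ × 7.9787 = 0.0973 × 3.5039 × 7.9787 = 2.7202.
T(697)/T(402) = exp(τ_B − τ_A) = exp(2.4192) = 11.2363.

11.2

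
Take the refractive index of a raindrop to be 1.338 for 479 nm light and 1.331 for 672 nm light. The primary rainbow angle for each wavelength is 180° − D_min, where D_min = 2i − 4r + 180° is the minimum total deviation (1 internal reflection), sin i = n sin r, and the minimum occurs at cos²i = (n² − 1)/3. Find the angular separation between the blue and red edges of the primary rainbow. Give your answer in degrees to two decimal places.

1.01°

At 479 nm (n = 1.338): cos²i = 0.26341 → i = 59.120°, r = 39.899°, D_min = 138.643°, rainbow angle = 41.357°.
At 672 nm (n = 1.331): cos²i = 0.25719 → i = 59.527°, r = 40.356°, D_min = 137.630°, rainbow angle = 42.370°.
Angular width = |41.357° − 42.370°| = 1.013°.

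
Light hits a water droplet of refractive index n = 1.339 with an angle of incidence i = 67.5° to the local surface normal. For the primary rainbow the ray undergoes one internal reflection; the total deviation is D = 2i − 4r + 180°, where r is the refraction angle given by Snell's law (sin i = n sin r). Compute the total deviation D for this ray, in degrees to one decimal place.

140.5°

sin r = sin 67.5° / 1.339 = 0.9239/1.339 = 0.6900; r = 43.63°.
D = 2·67.5° − 4·43.63° + 180° = 135.00° − 174.51° + 180° = 140.49°.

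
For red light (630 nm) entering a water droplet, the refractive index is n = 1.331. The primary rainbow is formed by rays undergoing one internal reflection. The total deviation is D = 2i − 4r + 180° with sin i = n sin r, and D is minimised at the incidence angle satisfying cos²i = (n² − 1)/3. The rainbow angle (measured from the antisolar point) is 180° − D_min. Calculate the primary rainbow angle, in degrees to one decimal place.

cos²i = (1.77156 − 1)/3 = 0.25719; i = arccos(0.50714) = 59.527°.
sin r = sin 59.527°/1.331 = 0.64753; r = 40.356°.
D_min = 2·59.527° − 4·40.356° + 180° = 137.630°.
Rainbow angle = 180° − D_min = 42.370°.

42.4°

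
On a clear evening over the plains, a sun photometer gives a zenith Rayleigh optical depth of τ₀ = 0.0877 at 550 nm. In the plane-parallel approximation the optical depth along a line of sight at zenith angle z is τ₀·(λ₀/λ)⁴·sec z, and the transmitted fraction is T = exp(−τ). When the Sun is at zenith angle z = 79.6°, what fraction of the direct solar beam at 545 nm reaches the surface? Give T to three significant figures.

sec 79.6° = 5.5396.
τ = 0.0877 × (550/545)⁴ × 5.5396 = 0.0877 × 1.0372 × 5.5396 = 0.5039.
T = exp(−0.5039) = 0.6042.

0.604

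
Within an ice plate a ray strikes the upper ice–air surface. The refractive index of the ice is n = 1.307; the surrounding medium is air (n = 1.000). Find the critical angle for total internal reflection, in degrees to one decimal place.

49.9°

sin θ_c = n_air / n = 1.000 / 1.307 = 0.7651.
θ_c = arcsin(0.7651) = 49.92°.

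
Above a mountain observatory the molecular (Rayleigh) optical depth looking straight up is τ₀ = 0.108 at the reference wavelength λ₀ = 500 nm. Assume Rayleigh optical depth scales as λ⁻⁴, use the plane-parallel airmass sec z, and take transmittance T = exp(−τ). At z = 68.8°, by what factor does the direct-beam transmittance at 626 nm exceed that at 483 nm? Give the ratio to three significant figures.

Airmass: sec 68.8° = 2.7653.
τ(626 nm) = 0.108 × (500/626)⁴ × 2.7653 = 0.108 × 0.4070 × 2.7653 = 0.1215.
τ(483 nm) = 0.108 × (500/483)⁴ × 2.7653 = 0.108 × 1.1484 × 2.7653 = 0.3430.
T(626)/T(483) = exp(τ_B − τ_A) = exp(0.2214) = 1.2479.

1.25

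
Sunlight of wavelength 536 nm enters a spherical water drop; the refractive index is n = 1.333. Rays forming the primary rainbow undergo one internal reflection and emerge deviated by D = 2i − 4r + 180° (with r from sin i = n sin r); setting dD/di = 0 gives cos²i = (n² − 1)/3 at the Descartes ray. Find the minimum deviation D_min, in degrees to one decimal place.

cos²i = (1.77689 − 1)/3 = 0.25896; i = arccos(0.50888) = 59.410°.
sin r = sin 59.410°/1.333 = 0.64579; r = 40.225°.
D_min = 2·59.410° − 4·40.225° + 180° = 137.922°.

137.9°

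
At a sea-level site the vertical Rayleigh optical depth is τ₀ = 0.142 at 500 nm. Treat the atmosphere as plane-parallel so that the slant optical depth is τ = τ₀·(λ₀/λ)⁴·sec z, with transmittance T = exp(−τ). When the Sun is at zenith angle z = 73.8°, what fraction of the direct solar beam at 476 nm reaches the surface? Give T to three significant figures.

sec 73.8° = 3.5843.
τ = 0.142 × (500/476)⁴ × 3.5843 = 0.142 × 1.2175 × 3.5843 = 0.6197.
T = exp(−0.6197) = 0.5381.

0.538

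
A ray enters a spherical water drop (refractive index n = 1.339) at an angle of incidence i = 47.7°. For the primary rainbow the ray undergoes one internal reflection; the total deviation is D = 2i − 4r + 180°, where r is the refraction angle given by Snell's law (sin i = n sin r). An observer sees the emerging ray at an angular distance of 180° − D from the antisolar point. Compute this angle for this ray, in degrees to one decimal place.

sin r = sin 47.7° / 1.339 = 0.7396/1.339 = 0.5524; r = 33.53°.
D = 2·47.7° − 4·33.53° + 180° = 95.40° − 134.12° + 180° = 141.28°.
Angle from antisolar point = 180° − D = 38.72°.

38.7°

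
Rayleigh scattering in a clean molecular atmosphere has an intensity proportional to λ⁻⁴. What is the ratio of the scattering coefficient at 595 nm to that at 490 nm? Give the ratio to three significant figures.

Rayleigh scattering ∝ λ⁻⁴, so the ratio of coefficients is the inverse fourth power of the wavelength ratio.
σ(595)/σ(490) = (490/595)⁴ = (0.8235)⁴ = 0.46.

0.460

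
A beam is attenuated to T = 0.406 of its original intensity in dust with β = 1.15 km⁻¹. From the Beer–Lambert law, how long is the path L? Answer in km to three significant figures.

Beer–Lambert: T = exp(−βL) ⇒ L = −ln(T)/β = −ln(0.406)/1.15 = 0.9014/1.15 = 0.7838 km.

0.784 km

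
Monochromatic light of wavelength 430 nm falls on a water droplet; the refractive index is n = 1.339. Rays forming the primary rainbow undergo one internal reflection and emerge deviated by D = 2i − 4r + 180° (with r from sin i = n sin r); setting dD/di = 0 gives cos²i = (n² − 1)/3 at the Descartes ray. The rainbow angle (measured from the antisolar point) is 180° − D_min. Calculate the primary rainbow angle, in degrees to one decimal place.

41.2°

cos²i = (1.79292 − 1)/3 = 0.26431; i = arccos(0.51411) = 59.062°.
sin r = sin 59.062°/1.339 = 0.64057; r = 39.834°.
D_min = 2·59.062° − 4·39.834° + 180° = 138.786°.
Rainbow angle = 180° − D_min = 41.214°.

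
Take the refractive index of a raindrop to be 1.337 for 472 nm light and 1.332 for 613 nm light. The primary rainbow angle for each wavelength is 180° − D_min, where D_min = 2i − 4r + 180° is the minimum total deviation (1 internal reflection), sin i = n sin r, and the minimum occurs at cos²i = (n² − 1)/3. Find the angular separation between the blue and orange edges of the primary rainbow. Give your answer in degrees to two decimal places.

At 472 nm (n = 1.337): cos²i = 0.26252 → i = 59.178°, r = 39.964°, D_min = 138.500°, rainbow angle = 41.500°.
At 613 nm (n = 1.332): cos²i = 0.25807 → i = 59.469°, r = 40.290°, D_min = 137.776°, rainbow angle = 42.224°.
Angular width = |41.500° − 42.224°| = 0.724°.

0.72°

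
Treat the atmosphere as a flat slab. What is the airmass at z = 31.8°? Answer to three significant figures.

1.18

X = sec z = 1/cos 31.8° = 1/0.8499 = 1.1766.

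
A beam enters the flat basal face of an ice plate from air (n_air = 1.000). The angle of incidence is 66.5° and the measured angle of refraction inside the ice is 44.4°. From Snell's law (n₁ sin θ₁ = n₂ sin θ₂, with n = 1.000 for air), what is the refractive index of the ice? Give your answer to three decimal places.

1.311

n = sin θ_i / sin θ_r = sin 66.5° / sin 44.4° = 0.9171 / 0.6997 = 1.3107.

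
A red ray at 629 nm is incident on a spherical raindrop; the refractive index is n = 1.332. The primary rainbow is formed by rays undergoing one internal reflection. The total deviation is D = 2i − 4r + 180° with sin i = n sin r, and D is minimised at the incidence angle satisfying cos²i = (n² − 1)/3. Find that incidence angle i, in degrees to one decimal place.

cos²i = (1.332² − 1)/3 = (1.77422 − 1)/3 = 0.25807.
cos i = 0.50801, so i = 59.469°.

59.5°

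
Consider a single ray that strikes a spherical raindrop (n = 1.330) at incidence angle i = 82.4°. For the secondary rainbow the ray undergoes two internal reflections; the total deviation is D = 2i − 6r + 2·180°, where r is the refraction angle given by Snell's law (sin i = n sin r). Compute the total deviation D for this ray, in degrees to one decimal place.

235.7°

sin r = sin 82.4° / 1.330 = 0.9912/1.330 = 0.7453; r = 48.18°.
D = 2·82.4° − 6·48.18° + 2·180° = 164.80° − 289.10° + 360° = 235.70°.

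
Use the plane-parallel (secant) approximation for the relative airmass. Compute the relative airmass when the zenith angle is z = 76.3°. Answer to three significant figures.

X = sec z = 1/cos 76.3° = 1/0.2368 = 4.2223.

4.22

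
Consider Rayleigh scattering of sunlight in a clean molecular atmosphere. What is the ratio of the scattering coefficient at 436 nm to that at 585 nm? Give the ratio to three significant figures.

Rayleigh scattering ∝ λ⁻⁴, so the ratio of coefficients is the inverse fourth power of the wavelength ratio.
σ(436)/σ(585) = (585/436)⁴ = (1.3417)⁴ = 3.241.

3.24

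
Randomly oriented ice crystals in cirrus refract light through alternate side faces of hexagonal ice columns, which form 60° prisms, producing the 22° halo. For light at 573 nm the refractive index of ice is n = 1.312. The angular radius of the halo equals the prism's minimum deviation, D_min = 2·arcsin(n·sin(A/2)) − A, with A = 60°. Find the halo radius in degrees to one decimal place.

22.0°

n·sin(A/2) = 1.312 × sin 30° = 1.312 × 0.5000 = 0.6560.
D_min = 2·arcsin(0.6560) − 60° = 2 × 40.996° − 60° = 21.991°.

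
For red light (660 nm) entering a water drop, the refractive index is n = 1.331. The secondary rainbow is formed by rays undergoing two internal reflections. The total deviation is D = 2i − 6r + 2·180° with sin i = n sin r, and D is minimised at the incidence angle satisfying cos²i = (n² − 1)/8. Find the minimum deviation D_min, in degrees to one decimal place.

230.4°

cos²i = (1.77156 − 1)/8 = 0.09645; i = arccos(0.31056) = 71.907°.
sin r = sin 71.907°/1.331 = 0.71417; r = 45.575°.
D_min = 2·71.907° − 6·45.575° + 360° = 230.365°.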